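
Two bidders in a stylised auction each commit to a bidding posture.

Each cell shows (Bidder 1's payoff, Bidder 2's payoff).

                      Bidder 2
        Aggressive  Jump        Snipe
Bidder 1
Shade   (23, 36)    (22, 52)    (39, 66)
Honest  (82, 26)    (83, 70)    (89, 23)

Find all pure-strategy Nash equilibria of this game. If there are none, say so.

Bidder 1 against Aggressive: payoffs 23, 82 → best response Honest.
Bidder 1 against Jump: payoffs 22, 83 → best response Honest.
Bidder 1 against Snipe: payoffs 39, 89 → best response Honest.
Bidder 2 against Shade: payoffs 36, 52, 66 → best response Snipe.
Bidder 2 against Honest: payoffs 26, 70, 23 → best response Jump.
Mutual best responses: (Honest, Jump).

Pure NE: (Honest, Jump)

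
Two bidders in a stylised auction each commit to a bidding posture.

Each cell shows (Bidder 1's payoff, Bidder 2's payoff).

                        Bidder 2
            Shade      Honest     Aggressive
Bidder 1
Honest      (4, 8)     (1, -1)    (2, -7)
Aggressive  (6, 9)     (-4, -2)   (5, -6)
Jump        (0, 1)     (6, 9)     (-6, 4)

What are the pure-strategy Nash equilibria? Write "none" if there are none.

Bidder 1 against Shade: payoffs 4, 6, 0 → best response Aggressive.
Bidder 1 against Honest: payoffs 1, -4, 6 → best response Jump.
Bidder 1 against Aggressive: payoffs 2, 5, -6 → best response Aggressive.
Bidder 2 against Honest: payoffs 8, -1, -7 → best response Shade.
Bidder 2 against Aggressive: payoffs 9, -2, -6 → best response Shade.
Bidder 2 against Jump: payoffs 1, 9, 4 → best response Honest.
Mutual best responses: (Aggressive, Shade); (Jump, Honest).

The pure Nash equilibria are (Aggressive, Shade), (Jump, Honest).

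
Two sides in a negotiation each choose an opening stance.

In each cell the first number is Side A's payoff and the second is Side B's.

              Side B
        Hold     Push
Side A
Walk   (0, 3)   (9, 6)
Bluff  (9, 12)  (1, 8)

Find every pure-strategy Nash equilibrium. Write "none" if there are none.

For each player, find the best response to each opponent profile; mutual best responses are the pure NE.
Side A against Hold: payoffs 0, 9 → best response Bluff.
Side A against Push: payoffs 9, 1 → best response Walk.
Side B against Walk: payoffs 3, 6 → best response Push.
Side B against Bluff: payoffs 12, 8 → best response Hold.
Mutual best responses: (Walk, Push); (Bluff, Hold).

The pure Nash equilibria are (Walk, Push), (Bluff, Hold).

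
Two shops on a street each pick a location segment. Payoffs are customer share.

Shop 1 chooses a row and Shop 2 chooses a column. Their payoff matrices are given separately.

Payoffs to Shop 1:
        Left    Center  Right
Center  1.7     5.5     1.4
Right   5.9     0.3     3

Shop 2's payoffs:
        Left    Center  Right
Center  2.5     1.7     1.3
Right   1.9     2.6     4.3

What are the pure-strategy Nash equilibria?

Pure NE: (Right, Right)

Mark each player's best response to every combination of opponents' strategies; a profile where every player is best-responding is a pure Nash equilibrium.
Shop 1 against Left: payoffs 1.7, 5.9 → best response Right.
Shop 1 against Center: payoffs 5.5, 0.3 → best response Center.
Shop 1 against Right: payoffs 1.4, 3 → best response Right.
Shop 2 against Center: payoffs 2.5, 1.7, 1.3 → best response Left.
Shop 2 against Right: payoffs 1.9, 2.6, 4.3 → best response Right.
Mutual best responses: (Right, Right).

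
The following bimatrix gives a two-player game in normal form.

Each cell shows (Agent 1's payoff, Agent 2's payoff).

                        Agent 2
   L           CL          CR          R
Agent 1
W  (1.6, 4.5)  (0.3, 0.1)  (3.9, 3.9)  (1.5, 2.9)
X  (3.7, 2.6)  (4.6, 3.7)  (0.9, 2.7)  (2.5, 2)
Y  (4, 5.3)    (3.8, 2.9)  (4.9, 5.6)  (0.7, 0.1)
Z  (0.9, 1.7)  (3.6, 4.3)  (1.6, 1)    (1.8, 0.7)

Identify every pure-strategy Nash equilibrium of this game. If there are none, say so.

(W, L): Agent 1 can switch to X (1.6 → 3.7). Not NE.
(W, CL): Agent 1 can switch to X (0.3 → 4.6). Not NE.
(W, CR): Agent 1 can switch to Y (3.9 → 4.9). Not NE.
(W, R): Agent 1 can switch to X (1.5 → 2.5). Not NE.
(X, L): Agent 1 can switch to Y (3.7 → 4). Not NE.
(X, CL): Agent 1 gets 4.6, best alternative 3.8; Agent 2 gets 3.7, best alternative 2.7. No profitable deviation — NE.
(X, CR): Agent 1 can switch to W (0.9 → 3.9). Not NE.
(X, R): Agent 2 can switch to L (2 → 2.6). Not NE.
(Y, L): Agent 2 can switch to CR (5.3 → 5.6). Not NE.
(Y, CL): Agent 1 can switch to X (3.8 → 4.6). Not NE.
(Y, CR): Agent 1 gets 4.9, best alternative 3.9; Agent 2 gets 5.6, best alternative 5.3. No profitable deviation — NE.
(Y, R): Agent 1 can switch to W (0.7 → 1.5). Not NE.
(Z, L): Agent 1 can switch to W (0.9 → 1.6). Not NE.
(Z, CL): Agent 1 can switch to X (3.6 → 4.6). Not NE.
(The remaining 2 profiles each have a profitable deviation by the same check.)

The pure Nash equilibria are (X, CL) and (Y, CR).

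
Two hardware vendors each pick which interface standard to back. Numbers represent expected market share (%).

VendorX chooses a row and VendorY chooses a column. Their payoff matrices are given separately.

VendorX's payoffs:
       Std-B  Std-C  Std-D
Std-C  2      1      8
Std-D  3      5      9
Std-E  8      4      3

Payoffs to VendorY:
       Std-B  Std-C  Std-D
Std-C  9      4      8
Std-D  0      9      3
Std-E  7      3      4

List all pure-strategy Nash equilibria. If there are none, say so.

For each strategy profile, look for a profitable unilateral deviation.
(Std-C, Std-B): VendorX can switch to Std-D (2 → 3). Not NE.
(Std-C, Std-C): VendorX can switch to Std-D (1 → 5). Not NE.
(Std-C, Std-D): VendorX can switch to Std-D (8 → 9). Not NE.
(Std-D, Std-B): VendorX can switch to Std-E (3 → 8). Not NE.
(Std-D, Std-C): VendorX gets 5, best alternative 4; VendorY gets 9, best alternative 3. No profitable deviation — NE.
(Std-D, Std-D): VendorY can switch to Std-C (3 → 9). Not NE.
(Std-E, Std-B): VendorX gets 8, best alternative 3; VendorY gets 7, best alternative 4. No profitable deviation — NE.
(Std-E, Std-C): VendorX can switch to Std-D (4 → 5). Not NE.
(The remaining 1 profile has a profitable deviation by the same check.)

Pure-strategy Nash equilibria: (Std-D, Std-C) and (Std-E, Std-B)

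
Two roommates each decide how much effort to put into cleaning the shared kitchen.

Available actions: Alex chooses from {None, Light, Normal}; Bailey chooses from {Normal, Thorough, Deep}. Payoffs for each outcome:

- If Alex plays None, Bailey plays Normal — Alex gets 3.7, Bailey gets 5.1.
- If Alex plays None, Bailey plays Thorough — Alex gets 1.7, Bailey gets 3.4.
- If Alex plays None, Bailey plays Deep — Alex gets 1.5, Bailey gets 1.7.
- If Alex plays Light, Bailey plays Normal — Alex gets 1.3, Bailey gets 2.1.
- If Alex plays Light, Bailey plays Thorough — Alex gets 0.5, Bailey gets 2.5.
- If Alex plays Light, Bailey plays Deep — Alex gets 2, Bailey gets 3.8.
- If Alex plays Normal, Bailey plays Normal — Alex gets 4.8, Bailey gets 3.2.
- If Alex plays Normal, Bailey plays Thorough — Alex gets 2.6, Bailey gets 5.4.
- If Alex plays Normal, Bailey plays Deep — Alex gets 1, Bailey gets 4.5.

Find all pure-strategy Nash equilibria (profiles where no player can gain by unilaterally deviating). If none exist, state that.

(Light, Deep), (Normal, Thorough)

(None, Normal): Alex can switch to Normal (3.7 → 4.8). Not NE.
(None, Thorough): Alex can switch to Normal (1.7 → 2.6). Not NE.
(None, Deep): Alex can switch to Light (1.5 → 2). Not NE.
(Light, Normal): Alex can switch to None (1.3 → 3.7). Not NE.
(Light, Thorough): Alex can switch to None (0.5 → 1.7). Not NE.
(Light, Deep): Alex gets 2, best alternative 1.5; Bailey gets 3.8, best alternative 2.5. No profitable deviation — NE.
(Normal, Normal): Bailey can switch to Thorough (3.2 → 5.4). Not NE.
(Normal, Thorough): Alex gets 2.6, best alternative 1.7; Bailey gets 5.4, best alternative 4.5. No profitable deviation — NE.
(Normal, Deep): Alex can switch to None (1 → 1.5). Not NE.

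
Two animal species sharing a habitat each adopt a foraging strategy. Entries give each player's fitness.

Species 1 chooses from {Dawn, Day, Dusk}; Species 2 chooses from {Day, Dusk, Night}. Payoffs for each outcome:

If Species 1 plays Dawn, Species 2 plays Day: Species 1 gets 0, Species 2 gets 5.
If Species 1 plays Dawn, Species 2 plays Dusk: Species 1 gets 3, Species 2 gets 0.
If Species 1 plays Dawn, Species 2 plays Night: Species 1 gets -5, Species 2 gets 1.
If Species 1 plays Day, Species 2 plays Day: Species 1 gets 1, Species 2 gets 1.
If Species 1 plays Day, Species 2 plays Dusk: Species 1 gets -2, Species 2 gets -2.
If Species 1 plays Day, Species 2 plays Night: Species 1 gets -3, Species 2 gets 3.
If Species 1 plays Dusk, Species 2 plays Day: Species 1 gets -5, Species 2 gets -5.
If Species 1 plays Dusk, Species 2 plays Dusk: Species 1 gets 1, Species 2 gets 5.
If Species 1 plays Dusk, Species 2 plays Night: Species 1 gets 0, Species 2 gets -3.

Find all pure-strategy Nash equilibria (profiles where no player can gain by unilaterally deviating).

Check each profile: it is a Nash equilibrium iff no player can strictly gain by switching unilaterally.
(Dawn, Day): Species 1 can switch to Day (0 → 1). Not NE.
(Dawn, Dusk): Species 2 can switch to Day (0 → 5). Not NE.
(Dawn, Night): Species 1 can switch to Day (-5 → -3). Not NE.
(Day, Day): Species 2 can switch to Night (1 → 3). Not NE.
(Day, Dusk): Species 1 can switch to Dawn (-2 → 3). Not NE.
(Day, Night): Species 1 can switch to Dusk (-3 → 0). Not NE.
(Dusk, Day): Species 1 can switch to Dawn (-5 → 0). Not NE.
(Dusk, Dusk): Species 1 can switch to Dawn (1 → 3). Not NE.
(Dusk, Night): Species 2 can switch to Dusk (-3 → 5). Not NE.

This game has no pure Nash equilibrium.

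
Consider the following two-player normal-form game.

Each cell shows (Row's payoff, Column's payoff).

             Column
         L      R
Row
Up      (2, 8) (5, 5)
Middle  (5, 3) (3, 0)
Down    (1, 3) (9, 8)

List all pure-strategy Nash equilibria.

For each player, find the best response to each opponent profile; mutual best responses are the pure NE.
Row against L: payoffs 2, 5, 1 → best response Middle.
Row against R: payoffs 5, 3, 9 → best response Down.
Column against Up: payoffs 8, 5 → best response L.
Column against Middle: payoffs 3, 0 → best response L.
Column against Down: payoffs 3, 8 → best response R.
Mutual best responses: (Middle, L); (Down, R).

The pure Nash equilibria are (Middle, L) and (Down, R).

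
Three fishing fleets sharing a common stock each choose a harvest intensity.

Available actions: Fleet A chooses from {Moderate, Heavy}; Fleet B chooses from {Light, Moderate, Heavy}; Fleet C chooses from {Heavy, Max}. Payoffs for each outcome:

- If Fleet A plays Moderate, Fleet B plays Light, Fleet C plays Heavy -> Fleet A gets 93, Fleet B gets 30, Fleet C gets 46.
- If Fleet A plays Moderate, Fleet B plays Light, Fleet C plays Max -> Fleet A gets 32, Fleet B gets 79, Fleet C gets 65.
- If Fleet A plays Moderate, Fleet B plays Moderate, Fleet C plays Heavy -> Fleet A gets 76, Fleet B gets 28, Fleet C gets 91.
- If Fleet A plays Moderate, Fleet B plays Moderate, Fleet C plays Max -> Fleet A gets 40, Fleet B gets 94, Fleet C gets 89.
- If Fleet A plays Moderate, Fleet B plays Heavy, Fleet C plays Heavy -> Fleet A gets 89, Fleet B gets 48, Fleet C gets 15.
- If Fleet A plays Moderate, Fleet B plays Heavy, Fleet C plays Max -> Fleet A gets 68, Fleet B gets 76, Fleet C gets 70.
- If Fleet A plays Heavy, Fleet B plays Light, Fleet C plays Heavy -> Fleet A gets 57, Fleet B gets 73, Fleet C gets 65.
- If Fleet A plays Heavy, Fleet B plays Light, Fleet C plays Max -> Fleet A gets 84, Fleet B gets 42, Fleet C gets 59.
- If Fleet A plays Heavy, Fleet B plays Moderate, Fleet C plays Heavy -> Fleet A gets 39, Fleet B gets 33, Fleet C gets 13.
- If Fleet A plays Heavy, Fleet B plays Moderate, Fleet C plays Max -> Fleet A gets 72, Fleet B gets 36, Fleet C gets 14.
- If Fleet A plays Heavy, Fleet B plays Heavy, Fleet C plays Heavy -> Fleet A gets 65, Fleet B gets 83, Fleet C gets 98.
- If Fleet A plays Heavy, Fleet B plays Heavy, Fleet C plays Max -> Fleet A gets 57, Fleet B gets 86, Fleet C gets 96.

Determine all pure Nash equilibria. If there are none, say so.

Fleet A against (Light, Heavy): payoffs 93, 57 → best response Moderate.
Fleet A against (Light, Max): payoffs 32, 84 → best response Heavy.
Fleet A against (Moderate, Heavy): payoffs 76, 39 → best response Moderate.
Fleet A against (Moderate, Max): payoffs 40, 72 → best response Heavy.
Fleet A against (Heavy, Heavy): payoffs 89, 65 → best response Moderate.
Fleet A against (Heavy, Max): payoffs 68, 57 → best response Moderate.
Fleet B against (Moderate, Heavy): payoffs 30, 28, 48 → best response Heavy.
Fleet B against (Moderate, Max): payoffs 79, 94, 76 → best response Moderate.
Fleet B against (Heavy, Heavy): payoffs 73, 33, 83 → best response Heavy.
Fleet B against (Heavy, Max): payoffs 42, 36, 86 → best response Heavy.
Fleet C against (Moderate, Light): payoffs 46, 65 → best response Max.
Fleet C against (Moderate, Moderate): payoffs 91, 89 → best response Heavy.
Fleet C against (Moderate, Heavy): payoffs 15, 70 → best response Max.
Fleet C against (Heavy, Light): payoffs 65, 59 → best response Heavy.
Fleet C against (Heavy, Moderate): payoffs 13, 14 → best response Max.
Fleet C against (Heavy, Heavy): payoffs 98, 96 → best response Heavy.
No profile is a mutual best response for all players.

There is no pure-strategy Nash equilibrium.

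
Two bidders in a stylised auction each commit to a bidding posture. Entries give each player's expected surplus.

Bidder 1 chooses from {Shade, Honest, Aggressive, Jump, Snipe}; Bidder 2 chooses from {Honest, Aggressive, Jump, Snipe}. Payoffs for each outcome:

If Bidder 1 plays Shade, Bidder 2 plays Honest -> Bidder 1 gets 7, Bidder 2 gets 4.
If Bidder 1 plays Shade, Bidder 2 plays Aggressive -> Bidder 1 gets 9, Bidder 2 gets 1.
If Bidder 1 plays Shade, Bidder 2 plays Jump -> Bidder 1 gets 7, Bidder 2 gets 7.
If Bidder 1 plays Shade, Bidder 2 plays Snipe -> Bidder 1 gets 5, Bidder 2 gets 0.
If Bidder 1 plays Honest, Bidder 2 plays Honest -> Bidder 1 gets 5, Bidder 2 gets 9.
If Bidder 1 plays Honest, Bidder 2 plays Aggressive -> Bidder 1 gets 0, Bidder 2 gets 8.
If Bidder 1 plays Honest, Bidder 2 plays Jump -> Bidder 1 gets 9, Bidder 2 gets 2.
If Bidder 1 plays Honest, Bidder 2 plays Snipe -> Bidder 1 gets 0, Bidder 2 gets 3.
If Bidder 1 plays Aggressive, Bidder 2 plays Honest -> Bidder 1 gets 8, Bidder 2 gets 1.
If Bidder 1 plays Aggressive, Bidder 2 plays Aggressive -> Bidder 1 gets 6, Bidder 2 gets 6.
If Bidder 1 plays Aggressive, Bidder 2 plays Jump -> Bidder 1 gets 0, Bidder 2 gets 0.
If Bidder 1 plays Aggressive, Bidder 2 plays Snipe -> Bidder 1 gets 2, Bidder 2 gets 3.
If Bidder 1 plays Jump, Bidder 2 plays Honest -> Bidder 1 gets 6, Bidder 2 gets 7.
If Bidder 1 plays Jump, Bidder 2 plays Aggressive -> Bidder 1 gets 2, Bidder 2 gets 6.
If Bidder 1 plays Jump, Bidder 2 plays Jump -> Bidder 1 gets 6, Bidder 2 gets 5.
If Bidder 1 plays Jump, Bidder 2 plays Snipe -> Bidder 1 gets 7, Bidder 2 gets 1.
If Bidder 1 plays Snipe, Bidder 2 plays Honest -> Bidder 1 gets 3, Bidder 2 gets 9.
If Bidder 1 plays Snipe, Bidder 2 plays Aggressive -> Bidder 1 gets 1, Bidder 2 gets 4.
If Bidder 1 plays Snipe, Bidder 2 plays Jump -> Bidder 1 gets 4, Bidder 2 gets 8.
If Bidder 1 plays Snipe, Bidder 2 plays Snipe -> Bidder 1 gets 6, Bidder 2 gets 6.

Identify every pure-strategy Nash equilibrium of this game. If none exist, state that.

There is no pure-strategy Nash equilibrium.

Check each profile: it is a Nash equilibrium iff no player can strictly gain by switching unilaterally.
(Shade, Honest): Bidder 1 can switch to Aggressive (7 → 8). Not NE.
(Shade, Aggressive): Bidder 2 can switch to Honest (1 → 4). Not NE.
(Shade, Jump): Bidder 1 can switch to Honest (7 → 9). Not NE.
(Shade, Snipe): Bidder 1 can switch to Jump (5 → 7). Not NE.
(Honest, Honest): Bidder 1 can switch to Shade (5 → 7). Not NE.
(Honest, Aggressive): Bidder 1 can switch to Shade (0 → 9). Not NE.
(Honest, Jump): Bidder 2 can switch to Honest (2 → 9). Not NE.
(Honest, Snipe): Bidder 1 can switch to Shade (0 → 5). Not NE.
(The remaining 12 profiles each have a profitable deviation by the same check.)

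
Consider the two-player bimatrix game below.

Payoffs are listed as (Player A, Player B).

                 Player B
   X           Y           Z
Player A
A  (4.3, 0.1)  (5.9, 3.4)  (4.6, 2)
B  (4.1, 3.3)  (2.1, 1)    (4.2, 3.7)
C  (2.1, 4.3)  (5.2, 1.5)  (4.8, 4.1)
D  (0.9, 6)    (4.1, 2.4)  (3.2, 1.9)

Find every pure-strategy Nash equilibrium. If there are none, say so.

The unique pure-strategy Nash equilibrium is (A, Y).

For each player, find the best response to each opponent profile; mutual best responses are the pure NE.
Player A against X: payoffs 4.3, 4.1, 2.1, 0.9 → best response A.
Player A against Y: payoffs 5.9, 2.1, 5.2, 4.1 → best response A.
Player A against Z: payoffs 4.6, 4.2, 4.8, 3.2 → best response C.
Player B against A: payoffs 0.1, 3.4, 2 → best response Y.
Player B against B: payoffs 3.3, 1, 3.7 → best response Z.
Player B against C: payoffs 4.3, 1.5, 4.1 → best response X.
Player B against D: payoffs 6, 2.4, 1.9 → best response X.
Mutual best responses: (A, Y).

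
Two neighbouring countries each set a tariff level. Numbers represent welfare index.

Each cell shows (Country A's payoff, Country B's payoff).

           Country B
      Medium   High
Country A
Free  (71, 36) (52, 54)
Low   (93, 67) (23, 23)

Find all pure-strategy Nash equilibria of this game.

(Free, High); (Low, Medium)

Country A against Medium: payoffs 71, 93 → best response Low.
Country A against High: payoffs 52, 23 → best response Free.
Country B against Free: payoffs 36, 54 → best response High.
Country B against Low: payoffs 67, 23 → best response Medium.
Mutual best responses: (Free, High); (Low, Medium).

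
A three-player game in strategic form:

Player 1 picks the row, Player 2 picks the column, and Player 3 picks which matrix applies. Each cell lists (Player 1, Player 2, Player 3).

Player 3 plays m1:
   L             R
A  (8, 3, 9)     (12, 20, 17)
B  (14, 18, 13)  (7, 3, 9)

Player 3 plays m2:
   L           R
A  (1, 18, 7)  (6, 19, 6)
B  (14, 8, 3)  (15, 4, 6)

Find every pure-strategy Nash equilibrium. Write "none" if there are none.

Pure-strategy Nash equilibria: (A, R, m1), (B, L, m1)

For each strategy profile, look for a profitable unilateral deviation.
(A, L, m1): Player 1 can switch to B (8 → 14). Not NE.
(A, L, m2): Player 1 can switch to B (1 → 14). Not NE.
(A, R, m1): Player 1 gets 12, best alternative 7; Player 2 gets 20, best alternative 3; Player 3 gets 17, best alternative 6. No profitable deviation — NE.
(A, R, m2): Player 1 can switch to B (6 → 15). Not NE.
(B, L, m1): Player 1 gets 14, best alternative 8; Player 2 gets 18, best alternative 3; Player 3 gets 13, best alternative 3. No profitable deviation — NE.
(B, L, m2): Player 3 can switch to m1 (3 → 13). Not NE.
(B, R, m1): Player 1 can switch to A (7 → 12). Not NE.
(B, R, m2): Player 2 can switch to L (4 → 8). Not NE.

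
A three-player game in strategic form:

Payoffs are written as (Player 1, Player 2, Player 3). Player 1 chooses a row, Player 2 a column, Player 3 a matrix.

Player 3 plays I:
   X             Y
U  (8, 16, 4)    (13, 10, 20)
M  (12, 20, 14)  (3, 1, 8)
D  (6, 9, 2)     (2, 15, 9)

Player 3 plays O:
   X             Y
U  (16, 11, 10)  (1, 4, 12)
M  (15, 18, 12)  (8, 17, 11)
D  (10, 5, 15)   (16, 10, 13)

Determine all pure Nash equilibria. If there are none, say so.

Player 1 against (X, I): payoffs 8, 12, 6 → best response M.
Player 1 against (X, O): payoffs 16, 15, 10 → best response U.
Player 1 against (Y, I): payoffs 13, 3, 2 → best response U.
Player 1 against (Y, O): payoffs 1, 8, 16 → best response D.
Player 2 against (U, I): payoffs 16, 10 → best response X.
Player 2 against (U, O): payoffs 11, 4 → best response X.
Player 2 against (M, I): payoffs 20, 1 → best response X.
Player 2 against (M, O): payoffs 18, 17 → best response X.
Player 2 against (D, I): payoffs 9, 15 → best response Y.
Player 2 against (D, O): payoffs 5, 10 → best response Y.
Player 3 against (U, X): payoffs 4, 10 → best response O.
Player 3 against (U, Y): payoffs 20, 12 → best response I.
Player 3 against (M, X): payoffs 14, 12 → best response I.
Player 3 against (M, Y): payoffs 8, 11 → best response O.
Player 3 against (D, X): payoffs 2, 15 → best response O.
Player 3 against (D, Y): payoffs 9, 13 → best response O.
Mutual best responses: (U, X, O); (M, X, I); (D, Y, O).

The pure Nash equilibria are (U, X, O); (M, X, I); (D, Y, O).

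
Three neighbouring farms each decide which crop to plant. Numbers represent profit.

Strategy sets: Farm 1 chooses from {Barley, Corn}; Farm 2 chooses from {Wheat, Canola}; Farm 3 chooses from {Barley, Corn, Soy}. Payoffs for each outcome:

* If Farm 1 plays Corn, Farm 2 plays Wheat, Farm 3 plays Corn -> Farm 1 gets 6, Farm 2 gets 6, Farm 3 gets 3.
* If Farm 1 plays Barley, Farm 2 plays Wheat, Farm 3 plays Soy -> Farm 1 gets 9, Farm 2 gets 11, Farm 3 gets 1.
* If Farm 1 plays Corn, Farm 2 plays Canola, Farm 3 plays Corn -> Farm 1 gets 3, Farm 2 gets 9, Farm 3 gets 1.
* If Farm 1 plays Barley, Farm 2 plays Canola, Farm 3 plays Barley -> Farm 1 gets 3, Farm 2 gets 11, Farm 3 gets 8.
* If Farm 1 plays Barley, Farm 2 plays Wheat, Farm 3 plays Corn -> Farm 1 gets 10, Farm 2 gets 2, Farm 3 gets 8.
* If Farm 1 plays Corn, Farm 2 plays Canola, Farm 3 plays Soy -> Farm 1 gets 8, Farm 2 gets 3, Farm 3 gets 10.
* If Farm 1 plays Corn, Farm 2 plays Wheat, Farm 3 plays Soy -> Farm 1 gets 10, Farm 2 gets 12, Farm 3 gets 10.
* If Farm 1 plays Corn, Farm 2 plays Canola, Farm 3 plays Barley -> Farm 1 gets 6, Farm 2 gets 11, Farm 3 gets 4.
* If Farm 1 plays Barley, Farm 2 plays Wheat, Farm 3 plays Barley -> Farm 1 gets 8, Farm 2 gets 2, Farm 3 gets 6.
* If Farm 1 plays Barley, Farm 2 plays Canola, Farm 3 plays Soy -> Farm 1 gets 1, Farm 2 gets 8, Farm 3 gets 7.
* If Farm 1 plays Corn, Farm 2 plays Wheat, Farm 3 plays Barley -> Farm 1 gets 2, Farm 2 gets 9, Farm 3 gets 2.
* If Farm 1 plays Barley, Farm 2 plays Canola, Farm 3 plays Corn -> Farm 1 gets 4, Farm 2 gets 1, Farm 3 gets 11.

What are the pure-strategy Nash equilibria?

(Barley, Wheat, Corn) and (Corn, Wheat, Soy)

Farm 1 against (Wheat, Barley): payoffs 8, 2 → best response Barley.
Farm 1 against (Wheat, Corn): payoffs 10, 6 → best response Barley.
Farm 1 against (Wheat, Soy): payoffs 9, 10 → best response Corn.
Farm 1 against (Canola, Barley): payoffs 3, 6 → best response Corn.
Farm 1 against (Canola, Corn): payoffs 4, 3 → best response Barley.
Farm 1 against (Canola, Soy): payoffs 1, 8 → best response Corn.
Farm 2 against (Barley, Barley): payoffs 2, 11 → best response Canola.
Farm 2 against (Barley, Corn): payoffs 2, 1 → best response Wheat.
Farm 2 against (Barley, Soy): payoffs 11, 8 → best response Wheat.
Farm 2 against (Corn, Barley): payoffs 9, 11 → best response Canola.
Farm 2 against (Corn, Corn): payoffs 6, 9 → best response Canola.
Farm 2 against (Corn, Soy): payoffs 12, 3 → best response Wheat.
Farm 3 against (Barley, Wheat): payoffs 6, 8, 1 → best response Corn.
Farm 3 against (Barley, Canola): payoffs 8, 11, 7 → best response Corn.
Farm 3 against (Corn, Wheat): payoffs 2, 3, 10 → best response Soy.
Farm 3 against (Corn, Canola): payoffs 4, 1, 10 → best response Soy.
Mutual best responses: (Barley, Wheat, Corn); (Corn, Wheat, Soy).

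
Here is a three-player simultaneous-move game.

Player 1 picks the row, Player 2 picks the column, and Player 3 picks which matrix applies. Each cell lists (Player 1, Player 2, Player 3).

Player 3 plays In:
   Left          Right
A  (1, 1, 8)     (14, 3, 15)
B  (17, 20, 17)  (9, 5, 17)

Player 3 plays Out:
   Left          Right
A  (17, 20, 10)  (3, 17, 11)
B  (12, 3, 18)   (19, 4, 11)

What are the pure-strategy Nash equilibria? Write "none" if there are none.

Player 1 against (Left, In): payoffs 1, 17 → best response B.
Player 1 against (Left, Out): payoffs 17, 12 → best response A.
Player 1 against (Right, In): payoffs 14, 9 → best response A.
Player 1 against (Right, Out): payoffs 3, 19 → best response B.
Player 2 against (A, In): payoffs 1, 3 → best response Right.
Player 2 against (A, Out): payoffs 20, 17 → best response Left.
Player 2 against (B, In): payoffs 20, 5 → best response Left.
Player 2 against (B, Out): payoffs 3, 4 → best response Right.
Player 3 against (A, Left): payoffs 8, 10 → best response Out.
Player 3 against (A, Right): payoffs 15, 11 → best response In.
Player 3 against (B, Left): payoffs 17, 18 → best response Out.
Player 3 against (B, Right): payoffs 17, 11 → best response In.
Mutual best responses: (A, Left, Out); (A, Right, In).

(A, Left, Out) and (A, Right, In)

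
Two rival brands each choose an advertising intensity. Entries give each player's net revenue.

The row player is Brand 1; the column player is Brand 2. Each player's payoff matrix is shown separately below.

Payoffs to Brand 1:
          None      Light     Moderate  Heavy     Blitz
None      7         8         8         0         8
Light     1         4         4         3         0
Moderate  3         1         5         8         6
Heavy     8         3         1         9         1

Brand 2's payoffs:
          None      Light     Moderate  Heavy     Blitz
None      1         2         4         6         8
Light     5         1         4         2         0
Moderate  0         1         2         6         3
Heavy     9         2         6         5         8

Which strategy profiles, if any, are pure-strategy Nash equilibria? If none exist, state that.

Pure-strategy Nash equilibria: (None, Blitz); (Heavy, None)

(None, None): Brand 1 can switch to Heavy (7 → 8). Not NE.
(None, Light): Brand 2 can switch to Moderate (2 → 4). Not NE.
(None, Moderate): Brand 2 can switch to Heavy (4 → 6). Not NE.
(None, Heavy): Brand 1 can switch to Light (0 → 3). Not NE.
(None, Blitz): Brand 1 gets 8, best alternative 6; Brand 2 gets 8, best alternative 6. No profitable deviation — NE.
(Light, None): Brand 1 can switch to None (1 → 7). Not NE.
(Light, Light): Brand 1 can switch to None (4 → 8). Not NE.
(Heavy, None): Brand 1 gets 8, best alternative 7; Brand 2 gets 9, best alternative 8. No profitable deviation — NE.
(The remaining 12 profiles each have a profitable deviation by the same check.)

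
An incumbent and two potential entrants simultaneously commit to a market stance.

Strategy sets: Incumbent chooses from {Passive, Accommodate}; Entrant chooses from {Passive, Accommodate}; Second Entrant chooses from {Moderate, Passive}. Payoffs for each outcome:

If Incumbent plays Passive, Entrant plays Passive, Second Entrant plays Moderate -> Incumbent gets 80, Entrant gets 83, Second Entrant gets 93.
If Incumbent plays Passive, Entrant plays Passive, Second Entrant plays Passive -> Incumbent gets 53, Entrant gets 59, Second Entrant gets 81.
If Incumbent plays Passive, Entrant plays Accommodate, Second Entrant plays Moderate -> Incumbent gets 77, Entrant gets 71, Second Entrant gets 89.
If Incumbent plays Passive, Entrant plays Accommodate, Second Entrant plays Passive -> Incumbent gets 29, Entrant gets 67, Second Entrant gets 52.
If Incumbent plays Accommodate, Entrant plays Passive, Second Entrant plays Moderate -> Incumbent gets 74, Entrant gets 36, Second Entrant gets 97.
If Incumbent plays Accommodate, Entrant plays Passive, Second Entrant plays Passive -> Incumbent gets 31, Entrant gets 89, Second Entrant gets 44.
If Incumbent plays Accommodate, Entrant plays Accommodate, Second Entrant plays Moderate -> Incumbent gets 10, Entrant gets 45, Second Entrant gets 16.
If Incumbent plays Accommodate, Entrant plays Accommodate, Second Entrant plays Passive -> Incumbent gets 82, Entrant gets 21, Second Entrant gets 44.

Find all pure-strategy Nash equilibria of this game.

For each strategy profile, look for a profitable unilateral deviation.
(Passive, Passive, Moderate): Incumbent gets 80, best alternative 74; Entrant gets 83, best alternative 71; Second Entrant gets 93, best alternative 81. No profitable deviation — NE.
(Passive, Passive, Passive): Entrant can switch to Accommodate (59 → 67). Not NE.
(Passive, Accommodate, Moderate): Entrant can switch to Passive (71 → 83). Not NE.
(Passive, Accommodate, Passive): Incumbent can switch to Accommodate (29 → 82). Not NE.
(Accommodate, Passive, Moderate): Incumbent can switch to Passive (74 → 80). Not NE.
(Accommodate, Passive, Passive): Incumbent can switch to Passive (31 → 53). Not NE.
(Accommodate, Accommodate, Moderate): Incumbent can switch to Passive (10 → 77). Not NE.
(The remaining 1 profile has a profitable deviation by the same check.)

Pure NE: (Passive, Passive, Moderate)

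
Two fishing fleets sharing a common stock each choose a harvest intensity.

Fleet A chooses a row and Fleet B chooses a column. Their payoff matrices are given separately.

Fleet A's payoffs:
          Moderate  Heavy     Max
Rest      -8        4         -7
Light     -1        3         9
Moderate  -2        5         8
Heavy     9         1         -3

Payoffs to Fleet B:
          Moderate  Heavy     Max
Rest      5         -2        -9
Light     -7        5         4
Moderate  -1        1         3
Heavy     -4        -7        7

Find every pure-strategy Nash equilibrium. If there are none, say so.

There is no pure-strategy Nash equilibrium.

Check each profile: it is a Nash equilibrium iff no player can strictly gain by switching unilaterally.
(Rest, Moderate): Fleet A can switch to Light (-8 → -1). Not NE.
(Rest, Heavy): Fleet A can switch to Moderate (4 → 5). Not NE.
(Rest, Max): Fleet A can switch to Light (-7 → 9). Not NE.
(Light, Moderate): Fleet A can switch to Heavy (-1 → 9). Not NE.
(Light, Heavy): Fleet A can switch to Rest (3 → 4). Not NE.
(Light, Max): Fleet B can switch to Heavy (4 → 5). Not NE.
(Moderate, Moderate): Fleet A can switch to Light (-2 → -1). Not NE.
(Moderate, Heavy): Fleet B can switch to Max (1 → 3). Not NE.
(The remaining 4 profiles each have a profitable deviation by the same check.)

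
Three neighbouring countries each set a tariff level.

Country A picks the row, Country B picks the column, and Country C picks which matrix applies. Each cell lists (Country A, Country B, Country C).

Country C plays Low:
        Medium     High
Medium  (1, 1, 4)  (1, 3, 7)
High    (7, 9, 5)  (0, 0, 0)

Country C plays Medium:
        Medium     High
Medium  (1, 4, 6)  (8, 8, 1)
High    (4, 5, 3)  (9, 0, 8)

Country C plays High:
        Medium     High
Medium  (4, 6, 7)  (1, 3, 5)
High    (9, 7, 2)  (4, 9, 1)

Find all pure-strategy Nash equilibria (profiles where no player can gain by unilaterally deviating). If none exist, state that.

The pure Nash equilibria are (Medium, High, Low), (High, Medium, Low).

(Medium, Medium, Low): Country A can switch to High (1 → 7). Not NE.
(Medium, Medium, Medium): Country A can switch to High (1 → 4). Not NE.
(Medium, Medium, High): Country A can switch to High (4 → 9). Not NE.
(Medium, High, Low): Country A gets 1, best alternative 0; Country B gets 3, best alternative 1; Country C gets 7, best alternative 5. No profitable deviation — NE.
(Medium, High, Medium): Country A can switch to High (8 → 9). Not NE.
(Medium, High, High): Country A can switch to High (1 → 4). Not NE.
(High, Medium, Low): Country A gets 7, best alternative 1; Country B gets 9, best alternative 0; Country C gets 5, best alternative 3. No profitable deviation — NE.
(High, Medium, Medium): Country C can switch to Low (3 → 5). Not NE.
(High, Medium, High): Country B can switch to High (7 → 9). Not NE.
(High, High, Low): Country A can switch to Medium (0 → 1). Not NE.
(The remaining 2 profiles each have a profitable deviation by the same check.)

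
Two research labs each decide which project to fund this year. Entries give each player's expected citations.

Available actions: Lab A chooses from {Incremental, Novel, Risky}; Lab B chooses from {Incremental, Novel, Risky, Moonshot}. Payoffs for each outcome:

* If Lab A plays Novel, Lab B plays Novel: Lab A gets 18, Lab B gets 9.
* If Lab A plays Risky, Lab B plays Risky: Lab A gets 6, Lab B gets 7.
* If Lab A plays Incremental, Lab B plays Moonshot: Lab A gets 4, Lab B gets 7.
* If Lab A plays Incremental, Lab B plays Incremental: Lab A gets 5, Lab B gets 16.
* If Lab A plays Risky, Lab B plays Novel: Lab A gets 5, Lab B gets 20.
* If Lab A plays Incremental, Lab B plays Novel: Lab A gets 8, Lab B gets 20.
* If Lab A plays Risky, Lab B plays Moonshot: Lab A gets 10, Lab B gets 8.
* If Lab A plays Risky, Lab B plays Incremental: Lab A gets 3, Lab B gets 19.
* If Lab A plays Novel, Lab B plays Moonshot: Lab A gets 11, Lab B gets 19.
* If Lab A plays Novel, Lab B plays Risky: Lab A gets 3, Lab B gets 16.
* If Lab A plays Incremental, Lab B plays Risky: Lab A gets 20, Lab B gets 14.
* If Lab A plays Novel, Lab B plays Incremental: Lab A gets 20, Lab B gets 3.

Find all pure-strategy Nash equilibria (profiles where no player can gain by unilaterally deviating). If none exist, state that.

Mark each player's best response to every combination of opponents' strategies; a profile where every player is best-responding is a pure Nash equilibrium.
Lab A against Incremental: payoffs 5, 20, 3 → best response Novel.
Lab A against Novel: payoffs 8, 18, 5 → best response Novel.
Lab A against Risky: payoffs 20, 3, 6 → best response Incremental.
Lab A against Moonshot: payoffs 4, 11, 10 → best response Novel.
Lab B against Incremental: payoffs 16, 20, 14, 7 → best response Novel.
Lab B against Novel: payoffs 3, 9, 16, 19 → best response Moonshot.
Lab B against Risky: payoffs 19, 20, 7, 8 → best response Novel.
Mutual best responses: (Novel, Moonshot).

The unique pure-strategy Nash equilibrium is (Novel, Moonshot).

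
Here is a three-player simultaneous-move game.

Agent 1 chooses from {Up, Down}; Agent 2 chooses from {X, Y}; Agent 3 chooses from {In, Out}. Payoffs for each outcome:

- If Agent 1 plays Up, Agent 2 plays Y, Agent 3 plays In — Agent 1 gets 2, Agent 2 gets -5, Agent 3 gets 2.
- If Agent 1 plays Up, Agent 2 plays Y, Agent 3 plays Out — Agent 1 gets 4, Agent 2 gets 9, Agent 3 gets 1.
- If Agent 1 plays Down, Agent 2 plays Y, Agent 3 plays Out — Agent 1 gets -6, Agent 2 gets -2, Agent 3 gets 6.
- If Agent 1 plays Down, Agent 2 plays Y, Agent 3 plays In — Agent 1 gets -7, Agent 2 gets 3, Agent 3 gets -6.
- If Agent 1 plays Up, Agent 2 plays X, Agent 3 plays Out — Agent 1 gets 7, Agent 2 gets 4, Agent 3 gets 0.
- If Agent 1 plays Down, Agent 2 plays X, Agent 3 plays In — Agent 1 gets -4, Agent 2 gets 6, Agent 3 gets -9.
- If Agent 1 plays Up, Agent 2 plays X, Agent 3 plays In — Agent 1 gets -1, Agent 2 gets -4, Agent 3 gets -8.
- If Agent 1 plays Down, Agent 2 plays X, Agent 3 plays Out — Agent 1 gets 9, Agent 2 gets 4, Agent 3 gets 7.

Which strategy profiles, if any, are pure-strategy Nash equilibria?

For each strategy profile, look for a profitable unilateral deviation.
(Up, X, In): Agent 3 can switch to Out (-8 → 0). Not NE.
(Up, X, Out): Agent 1 can switch to Down (7 → 9). Not NE.
(Up, Y, In): Agent 2 can switch to X (-5 → -4). Not NE.
(Up, Y, Out): Agent 3 can switch to In (1 → 2). Not NE.
(Down, X, In): Agent 1 can switch to Up (-4 → -1). Not NE.
(Down, X, Out): Agent 1 gets 9, best alternative 7; Agent 2 gets 4, best alternative -2; Agent 3 gets 7, best alternative -9. No profitable deviation — NE.
(Down, Y, In): Agent 1 can switch to Up (-7 → 2). Not NE.
(The remaining 1 profile has a profitable deviation by the same check.)

The unique pure-strategy Nash equilibrium is (Down, X, Out).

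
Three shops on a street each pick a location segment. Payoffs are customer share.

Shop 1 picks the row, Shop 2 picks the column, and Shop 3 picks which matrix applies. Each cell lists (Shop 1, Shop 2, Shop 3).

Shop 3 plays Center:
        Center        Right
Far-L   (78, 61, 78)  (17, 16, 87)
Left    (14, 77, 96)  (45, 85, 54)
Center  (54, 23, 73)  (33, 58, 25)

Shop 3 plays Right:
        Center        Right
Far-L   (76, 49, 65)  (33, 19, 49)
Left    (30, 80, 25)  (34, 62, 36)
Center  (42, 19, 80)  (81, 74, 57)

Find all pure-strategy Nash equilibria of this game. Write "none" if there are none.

Pure-strategy Nash equilibria: (Far-L, Center, Center); (Left, Right, Center); (Center, Right, Right)

For each strategy profile, look for a profitable unilateral deviation.
(Far-L, Center, Center): Shop 1 gets 78, best alternative 54; Shop 2 gets 61, best alternative 16; Shop 3 gets 78, best alternative 65. No profitable deviation — NE.
(Far-L, Center, Right): Shop 3 can switch to Center (65 → 78). Not NE.
(Far-L, Right, Center): Shop 1 can switch to Left (17 → 45). Not NE.
(Far-L, Right, Right): Shop 1 can switch to Left (33 → 34). Not NE.
(Left, Center, Center): Shop 1 can switch to Far-L (14 → 78). Not NE.
(Left, Center, Right): Shop 1 can switch to Far-L (30 → 76). Not NE.
(Left, Right, Center): Shop 1 gets 45, best alternative 33; Shop 2 gets 85, best alternative 77; Shop 3 gets 54, best alternative 36. No profitable deviation — NE.
(Left, Right, Right): Shop 1 can switch to Center (34 → 81). Not NE.
(Center, Center, Center): Shop 1 can switch to Far-L (54 → 78). Not NE.
(Center, Center, Right): Shop 1 can switch to Far-L (42 → 76). Not NE.
(Center, Right, Right): Shop 1 gets 81, best alternative 34; Shop 2 gets 74, best alternative 19; Shop 3 gets 57, best alternative 25. No profitable deviation — NE.
(The remaining 1 profile has a profitable deviation by the same check.)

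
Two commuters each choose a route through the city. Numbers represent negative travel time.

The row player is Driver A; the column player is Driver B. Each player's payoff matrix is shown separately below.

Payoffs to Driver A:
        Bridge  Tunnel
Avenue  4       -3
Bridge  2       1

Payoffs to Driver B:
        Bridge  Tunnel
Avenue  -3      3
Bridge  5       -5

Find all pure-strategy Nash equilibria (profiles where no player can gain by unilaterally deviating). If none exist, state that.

This game has no pure Nash equilibrium.

For each strategy profile, look for a profitable unilateral deviation.
(Avenue, Bridge): Driver B can switch to Tunnel (-3 → 3). Not NE.
(Avenue, Tunnel): Driver A can switch to Bridge (-3 → 1). Not NE.
(Bridge, Bridge): Driver A can switch to Avenue (2 → 4). Not NE.
(Bridge, Tunnel): Driver B can switch to Bridge (-5 → 5). Not NE.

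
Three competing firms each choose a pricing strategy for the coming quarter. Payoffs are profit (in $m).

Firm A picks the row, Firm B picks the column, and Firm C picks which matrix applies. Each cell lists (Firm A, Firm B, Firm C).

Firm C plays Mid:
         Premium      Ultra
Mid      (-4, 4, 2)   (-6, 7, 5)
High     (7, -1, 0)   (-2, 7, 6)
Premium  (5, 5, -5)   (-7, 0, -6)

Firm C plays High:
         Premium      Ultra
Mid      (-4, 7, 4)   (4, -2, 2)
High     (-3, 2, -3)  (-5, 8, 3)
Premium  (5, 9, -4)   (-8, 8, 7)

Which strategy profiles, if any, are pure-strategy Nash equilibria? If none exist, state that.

Check each profile: it is a Nash equilibrium iff no player can strictly gain by switching unilaterally.
(Mid, Premium, Mid): Firm A can switch to High (-4 → 7). Not NE.
(Mid, Premium, High): Firm A can switch to High (-4 → -3). Not NE.
(Mid, Ultra, Mid): Firm A can switch to High (-6 → -2). Not NE.
(Mid, Ultra, High): Firm B can switch to Premium (-2 → 7). Not NE.
(High, Premium, Mid): Firm B can switch to Ultra (-1 → 7). Not NE.
(High, Premium, High): Firm A can switch to Premium (-3 → 5). Not NE.
(High, Ultra, Mid): Firm A gets -2, best alternative -6; Firm B gets 7, best alternative -1; Firm C gets 6, best alternative 3. No profitable deviation — NE.
(Premium, Premium, High): Firm A gets 5, best alternative -3; Firm B gets 9, best alternative 8; Firm C gets -4, best alternative -5. No profitable deviation — NE.
(The remaining 4 profiles each have a profitable deviation by the same check.)

(High, Ultra, Mid); (Premium, Premium, High)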